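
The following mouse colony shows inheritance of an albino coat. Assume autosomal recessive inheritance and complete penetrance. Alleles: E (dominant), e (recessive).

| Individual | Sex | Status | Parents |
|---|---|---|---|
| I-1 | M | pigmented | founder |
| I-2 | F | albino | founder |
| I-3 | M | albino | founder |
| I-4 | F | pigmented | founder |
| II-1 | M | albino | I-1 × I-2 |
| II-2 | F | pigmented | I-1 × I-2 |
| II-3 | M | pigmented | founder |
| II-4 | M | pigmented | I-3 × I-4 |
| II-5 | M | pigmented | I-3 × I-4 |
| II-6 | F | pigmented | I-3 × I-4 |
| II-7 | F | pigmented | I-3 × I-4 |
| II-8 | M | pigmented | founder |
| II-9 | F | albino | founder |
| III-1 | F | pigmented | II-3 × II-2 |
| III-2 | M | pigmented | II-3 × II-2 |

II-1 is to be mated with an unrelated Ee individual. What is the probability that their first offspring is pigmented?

II-1 is albino, so II-1 is ee.
The cross gives 1/2 Ee : 1/2 ee, so P(offspring is pigmented) = 1/2.

1/2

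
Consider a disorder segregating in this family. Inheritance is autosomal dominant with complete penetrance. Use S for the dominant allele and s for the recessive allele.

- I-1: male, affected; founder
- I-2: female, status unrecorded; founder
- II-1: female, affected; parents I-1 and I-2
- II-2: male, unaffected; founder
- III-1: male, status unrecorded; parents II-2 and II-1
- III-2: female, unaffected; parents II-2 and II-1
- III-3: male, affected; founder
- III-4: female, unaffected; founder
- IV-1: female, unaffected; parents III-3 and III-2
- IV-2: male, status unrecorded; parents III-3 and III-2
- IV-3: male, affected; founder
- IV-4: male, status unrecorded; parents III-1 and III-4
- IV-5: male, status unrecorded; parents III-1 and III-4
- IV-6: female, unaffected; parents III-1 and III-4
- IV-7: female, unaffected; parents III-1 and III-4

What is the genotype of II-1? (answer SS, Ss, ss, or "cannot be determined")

Ss

From phenotype alone, II-1 is SS or Ss.
II-1 is affected so carries S and passed s to III-2 (ss), so II-1 is Ss.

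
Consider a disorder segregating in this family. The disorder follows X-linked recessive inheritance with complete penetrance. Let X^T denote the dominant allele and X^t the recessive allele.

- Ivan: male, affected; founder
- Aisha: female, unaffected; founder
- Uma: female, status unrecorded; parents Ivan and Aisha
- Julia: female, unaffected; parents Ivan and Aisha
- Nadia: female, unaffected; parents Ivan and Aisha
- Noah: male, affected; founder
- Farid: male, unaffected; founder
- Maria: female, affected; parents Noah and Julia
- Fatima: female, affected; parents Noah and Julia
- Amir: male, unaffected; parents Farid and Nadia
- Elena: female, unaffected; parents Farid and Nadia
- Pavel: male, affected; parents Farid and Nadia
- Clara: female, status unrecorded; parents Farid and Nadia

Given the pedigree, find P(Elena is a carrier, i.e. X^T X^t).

1/2

Farid is unaffected, so Farid is X^T Y.
Nadia is unaffected so carries T and received t from Ivan (X^t Y), so Nadia is X^T X^t.
Their cross gives offspring ratios 1/2 X^T X^T : 1/2 X^T X^t. Conditioning on Elena being unaffected, P(X^T X^t) = 1/2 / 1 = 1/2.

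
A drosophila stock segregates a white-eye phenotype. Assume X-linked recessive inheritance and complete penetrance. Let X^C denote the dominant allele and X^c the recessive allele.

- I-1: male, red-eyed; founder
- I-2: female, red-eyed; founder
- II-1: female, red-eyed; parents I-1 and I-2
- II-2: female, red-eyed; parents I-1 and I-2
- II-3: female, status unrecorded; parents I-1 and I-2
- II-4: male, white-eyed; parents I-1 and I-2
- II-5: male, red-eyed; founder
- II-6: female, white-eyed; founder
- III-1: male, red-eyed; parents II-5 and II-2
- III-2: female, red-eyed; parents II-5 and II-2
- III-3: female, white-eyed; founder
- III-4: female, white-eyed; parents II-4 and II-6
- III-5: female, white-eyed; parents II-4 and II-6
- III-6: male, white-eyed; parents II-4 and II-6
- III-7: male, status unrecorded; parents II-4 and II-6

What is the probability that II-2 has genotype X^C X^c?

I-1 is red-eyed, so I-1 is X^C Y.
I-2 is red-eyed so carries C and passed c to II-4 (X^c Y), so I-2 is X^C X^c.
Their cross gives offspring ratios 1/2 X^C X^C : 1/2 X^C X^c. Conditioning on II-2 being red-eyed, P(X^C X^c) = 1/2 / 1 = 1/2 before taking II-2's own offspring into account.
II-5 is red-eyed, so II-5 is X^C Y.
Now use II-2's offspring. Probability of each recorded status — red-eyed son III-1: 1/2 if II-2 is X^C X^c, 1 if X^C X^C. (III-2: equally likely either way, so uninformative.)
Bayes: P(X^C X^c) = 1/2·1/2 / (1/2·1/2 + 1/2·1) = 1/3.

1/3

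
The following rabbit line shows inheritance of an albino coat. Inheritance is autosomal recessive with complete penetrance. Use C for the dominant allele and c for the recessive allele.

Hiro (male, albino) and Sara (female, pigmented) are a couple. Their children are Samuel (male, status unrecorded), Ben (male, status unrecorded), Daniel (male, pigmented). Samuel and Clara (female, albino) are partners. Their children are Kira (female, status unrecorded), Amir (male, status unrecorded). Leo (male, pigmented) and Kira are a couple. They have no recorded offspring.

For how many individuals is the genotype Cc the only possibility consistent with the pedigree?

1

Obligate heterozygotes: Daniel is pigmented so carries C and received c from Hiro (cc), so Daniel is Cc.
Every other individual is either homozygous by phenotype or has at least one consistent homozygous assignment, so the count is 1.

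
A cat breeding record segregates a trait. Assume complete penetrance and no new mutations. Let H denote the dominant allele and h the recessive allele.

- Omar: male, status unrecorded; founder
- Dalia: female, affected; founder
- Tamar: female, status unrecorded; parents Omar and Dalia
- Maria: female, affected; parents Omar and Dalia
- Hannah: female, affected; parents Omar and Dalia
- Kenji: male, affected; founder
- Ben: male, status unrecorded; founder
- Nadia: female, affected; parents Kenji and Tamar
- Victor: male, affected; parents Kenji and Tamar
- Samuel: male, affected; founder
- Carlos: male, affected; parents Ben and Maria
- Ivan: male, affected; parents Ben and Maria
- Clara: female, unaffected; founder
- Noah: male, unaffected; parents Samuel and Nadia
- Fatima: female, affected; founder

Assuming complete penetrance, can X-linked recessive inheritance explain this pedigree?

Under X-linked recessive, Noah (unaffected, male) cannot arise from Samuel (affected) × Nadia (affected).

No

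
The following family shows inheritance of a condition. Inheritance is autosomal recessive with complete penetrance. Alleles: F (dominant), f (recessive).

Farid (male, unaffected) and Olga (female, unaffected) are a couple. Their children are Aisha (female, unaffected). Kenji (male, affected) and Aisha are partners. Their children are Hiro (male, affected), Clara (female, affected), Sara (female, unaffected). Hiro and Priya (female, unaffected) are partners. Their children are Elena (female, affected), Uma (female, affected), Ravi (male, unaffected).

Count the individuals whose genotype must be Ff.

Obligate heterozygotes: Aisha is unaffected so carries F and passed f to Hiro (ff), so Aisha is Ff; Sara is unaffected so carries F and received f from Kenji (ff), so Sara is Ff; Priya is unaffected so carries F and passed f to Elena (ff), so Priya is Ff; Ravi is unaffected so carries F and received f from Hiro (ff), so Ravi is Ff.
Every other individual is either homozygous by phenotype or has at least one consistent homozygous assignment, so the count is 4.

4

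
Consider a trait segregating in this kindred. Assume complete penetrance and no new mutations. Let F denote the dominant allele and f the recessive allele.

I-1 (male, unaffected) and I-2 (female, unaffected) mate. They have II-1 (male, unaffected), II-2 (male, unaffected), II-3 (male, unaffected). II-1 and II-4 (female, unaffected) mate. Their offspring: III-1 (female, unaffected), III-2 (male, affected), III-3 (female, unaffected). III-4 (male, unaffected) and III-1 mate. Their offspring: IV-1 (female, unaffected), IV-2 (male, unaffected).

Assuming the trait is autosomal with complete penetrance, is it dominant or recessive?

recessive

II-1 and II-4 are both unaffected yet have an affected child III-2. Under dominance, an affected child requires at least one affected parent, so the trait cannot be dominant.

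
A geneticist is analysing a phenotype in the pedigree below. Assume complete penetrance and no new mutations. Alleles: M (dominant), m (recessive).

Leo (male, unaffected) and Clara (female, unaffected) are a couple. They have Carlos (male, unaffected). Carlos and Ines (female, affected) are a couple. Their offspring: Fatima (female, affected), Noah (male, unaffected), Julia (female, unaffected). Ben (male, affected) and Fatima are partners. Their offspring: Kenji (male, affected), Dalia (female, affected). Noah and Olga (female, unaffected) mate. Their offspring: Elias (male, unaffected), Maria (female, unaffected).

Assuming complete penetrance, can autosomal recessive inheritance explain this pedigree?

A consistent assignment under autosomal recessive exists: Leo MM, Clara Mm, Carlos Mm, Ines mm, Fatima mm, Noah Mm, Julia Mm, Ben mm, Olga MM, Kenji mm, Dalia mm, Elias MM, Maria MM.
In this assignment every recorded phenotype matches its genotype and every non-founder's genotype is obtainable from its parents' genotypes, so the pedigree is consistent.

Yes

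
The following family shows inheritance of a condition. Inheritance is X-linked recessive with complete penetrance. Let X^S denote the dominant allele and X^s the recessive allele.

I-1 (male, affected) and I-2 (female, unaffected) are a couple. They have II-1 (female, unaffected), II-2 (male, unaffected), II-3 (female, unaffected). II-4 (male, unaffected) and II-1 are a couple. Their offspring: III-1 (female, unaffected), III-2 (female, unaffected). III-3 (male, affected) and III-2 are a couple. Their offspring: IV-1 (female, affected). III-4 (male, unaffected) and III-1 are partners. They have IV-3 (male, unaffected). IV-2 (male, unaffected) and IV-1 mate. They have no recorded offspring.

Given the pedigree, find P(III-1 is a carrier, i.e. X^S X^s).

II-4 is unaffected, so II-4 is X^S Y.
II-1 is unaffected so carries S and received s from I-1 (X^s Y), so II-1 is X^S X^s.
Their cross gives offspring ratios 1/2 X^S X^S : 1/2 X^S X^s. Conditioning on III-1 being unaffected, P(X^S X^s) = 1/2 / 1 = 1/2 before taking III-1's own offspring into account.
III-4 is unaffected, so III-4 is X^S Y.
Now use III-1's offspring. Probability of each recorded status — unaffected son IV-3: 1/2 if III-1 is X^S X^s, 1 if X^S X^S.
Bayes: P(X^S X^s) = 1/2·1/2 / (1/2·1/2 + 1/2·1) = 1/3.

1/3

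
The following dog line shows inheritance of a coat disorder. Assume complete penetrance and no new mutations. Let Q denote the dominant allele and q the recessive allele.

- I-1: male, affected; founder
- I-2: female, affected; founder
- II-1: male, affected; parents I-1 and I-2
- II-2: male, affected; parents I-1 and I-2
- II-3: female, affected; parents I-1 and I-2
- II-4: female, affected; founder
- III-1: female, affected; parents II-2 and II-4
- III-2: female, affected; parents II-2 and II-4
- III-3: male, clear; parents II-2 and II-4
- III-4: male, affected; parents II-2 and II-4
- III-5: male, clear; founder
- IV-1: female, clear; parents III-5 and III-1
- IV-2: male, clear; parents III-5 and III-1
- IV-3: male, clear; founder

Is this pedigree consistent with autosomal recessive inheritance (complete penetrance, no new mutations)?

Under autosomal recessive, III-3 (clear, male) cannot arise from II-2 (affected) × II-4 (affected).

No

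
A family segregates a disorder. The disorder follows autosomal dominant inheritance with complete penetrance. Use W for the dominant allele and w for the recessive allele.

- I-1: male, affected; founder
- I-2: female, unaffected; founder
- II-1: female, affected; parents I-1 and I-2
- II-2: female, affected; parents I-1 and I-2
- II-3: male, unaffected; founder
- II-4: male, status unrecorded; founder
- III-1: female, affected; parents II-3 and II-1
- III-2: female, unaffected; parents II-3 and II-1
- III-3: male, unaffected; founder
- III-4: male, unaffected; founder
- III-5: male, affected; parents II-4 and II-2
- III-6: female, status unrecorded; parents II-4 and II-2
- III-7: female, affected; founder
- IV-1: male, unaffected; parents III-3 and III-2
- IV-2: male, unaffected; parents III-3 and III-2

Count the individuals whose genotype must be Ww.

3

Obligate heterozygotes: II-1 is affected so carries W and received w from I-2 (ww), so II-1 is Ww; II-2 is affected so carries W and received w from I-2 (ww), so II-2 is Ww; III-1 is affected so carries W and received w from II-3 (ww), so III-1 is Ww.
Every other individual is either homozygous by phenotype or has at least one consistent homozygous assignment, so the count is 3.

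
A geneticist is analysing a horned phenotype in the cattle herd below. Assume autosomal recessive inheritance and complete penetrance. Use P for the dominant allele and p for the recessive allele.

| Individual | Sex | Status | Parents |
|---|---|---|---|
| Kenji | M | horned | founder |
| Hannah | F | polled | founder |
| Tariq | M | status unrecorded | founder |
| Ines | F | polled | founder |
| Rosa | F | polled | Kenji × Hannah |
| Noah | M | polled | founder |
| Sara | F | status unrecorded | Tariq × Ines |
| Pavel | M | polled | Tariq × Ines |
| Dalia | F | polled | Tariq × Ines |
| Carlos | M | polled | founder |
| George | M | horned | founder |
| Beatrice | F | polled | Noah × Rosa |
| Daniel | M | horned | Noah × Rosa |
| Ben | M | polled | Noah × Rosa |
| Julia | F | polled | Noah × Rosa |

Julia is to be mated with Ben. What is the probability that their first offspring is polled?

8/9

Noah is polled so carries P and passed p to Daniel (pp), so Noah is Pp.
Rosa is polled so carries P and received p from Kenji (pp), so Rosa is Pp.
Julia is a polled offspring of Noah (Pp) × Rosa (Pp), whose cross gives 1/4 PP : 1/2 Pp : 1/4 pp; conditioning on being polled, Julia is PP with probability 1/3, Pp with probability 2/3.
Ben is a polled offspring of Noah (Pp) × Rosa (Pp), whose cross gives 1/4 PP : 1/2 Pp : 1/4 pp; conditioning on being polled, Ben is PP with probability 1/3, Pp with probability 2/3.
Summing over parental genotype combinations, P(offspring is polled) = 1/9·1 + 2/9·1 + 2/9·1 + 4/9·3/4 = 8/9.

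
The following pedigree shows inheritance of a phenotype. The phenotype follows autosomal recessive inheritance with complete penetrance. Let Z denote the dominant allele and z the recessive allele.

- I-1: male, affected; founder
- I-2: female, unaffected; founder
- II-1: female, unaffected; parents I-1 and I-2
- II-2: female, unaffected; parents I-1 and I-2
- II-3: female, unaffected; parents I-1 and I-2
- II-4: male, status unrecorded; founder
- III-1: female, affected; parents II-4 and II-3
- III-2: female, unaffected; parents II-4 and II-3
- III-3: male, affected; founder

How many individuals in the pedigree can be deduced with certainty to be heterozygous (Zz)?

3

Obligate heterozygotes: II-1 is unaffected so carries Z and received z from I-1 (zz), so II-1 is Zz; II-2 is unaffected so carries Z and received z from I-1 (zz), so II-2 is Zz; II-3 is unaffected so carries Z and received z from I-1 (zz), so II-3 is Zz.
Every other individual is either homozygous by phenotype or has at least one consistent homozygous assignment, so the count is 3.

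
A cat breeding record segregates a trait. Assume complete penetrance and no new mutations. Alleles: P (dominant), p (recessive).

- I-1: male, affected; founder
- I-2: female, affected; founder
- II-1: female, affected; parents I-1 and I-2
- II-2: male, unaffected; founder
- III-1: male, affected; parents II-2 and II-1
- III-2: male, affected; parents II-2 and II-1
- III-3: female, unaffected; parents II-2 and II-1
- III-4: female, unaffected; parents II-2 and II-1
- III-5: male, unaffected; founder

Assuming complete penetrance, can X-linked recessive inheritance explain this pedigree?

A consistent assignment under X-linked recessive exists: I-1 X^p Y, I-2 X^p X^p, II-1 X^p X^p, II-2 X^P Y, III-1 X^p Y, III-2 X^p Y, III-3 X^P X^p, III-4 X^P X^p, III-5 X^P Y.
In this assignment every recorded phenotype matches its genotype and every non-founder's genotype is obtainable from its parents' genotypes, so the pedigree is consistent.

Yes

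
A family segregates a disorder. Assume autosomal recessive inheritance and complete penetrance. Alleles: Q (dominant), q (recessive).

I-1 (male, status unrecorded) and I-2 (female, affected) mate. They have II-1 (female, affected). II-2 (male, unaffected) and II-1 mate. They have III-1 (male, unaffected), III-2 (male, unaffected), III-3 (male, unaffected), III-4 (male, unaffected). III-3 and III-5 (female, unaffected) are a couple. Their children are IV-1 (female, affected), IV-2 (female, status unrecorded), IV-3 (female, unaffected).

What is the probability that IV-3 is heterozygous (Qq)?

III-3 is unaffected so carries Q and received q from II-1 (qq), so III-3 is Qq.
III-5 is unaffected so carries Q and passed q to IV-1 (qq), so III-5 is Qq.
Their cross gives offspring ratios 1/4 QQ : 1/2 Qq : 1/4 qq. Conditioning on IV-3 being unaffected, P(Qq) = 1/2 / 3/4 = 2/3.

2/3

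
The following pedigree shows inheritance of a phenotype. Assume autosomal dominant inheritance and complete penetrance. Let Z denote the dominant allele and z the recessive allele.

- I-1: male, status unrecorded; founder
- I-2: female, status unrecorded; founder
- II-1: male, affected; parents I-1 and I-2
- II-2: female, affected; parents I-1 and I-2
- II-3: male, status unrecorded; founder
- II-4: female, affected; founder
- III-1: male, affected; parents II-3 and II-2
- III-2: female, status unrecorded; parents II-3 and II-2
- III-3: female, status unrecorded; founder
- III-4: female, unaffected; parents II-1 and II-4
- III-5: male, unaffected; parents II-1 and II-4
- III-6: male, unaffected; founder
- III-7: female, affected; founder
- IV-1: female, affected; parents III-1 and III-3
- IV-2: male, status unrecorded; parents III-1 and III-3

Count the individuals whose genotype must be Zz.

Obligate heterozygotes: II-1 is affected so carries Z and passed z to III-4 (zz), so II-1 is Zz; II-4 is affected so carries Z and passed z to III-4 (zz), so II-4 is Zz.
Every other individual is either homozygous by phenotype or has at least one consistent homozygous assignment, so the count is 2.

2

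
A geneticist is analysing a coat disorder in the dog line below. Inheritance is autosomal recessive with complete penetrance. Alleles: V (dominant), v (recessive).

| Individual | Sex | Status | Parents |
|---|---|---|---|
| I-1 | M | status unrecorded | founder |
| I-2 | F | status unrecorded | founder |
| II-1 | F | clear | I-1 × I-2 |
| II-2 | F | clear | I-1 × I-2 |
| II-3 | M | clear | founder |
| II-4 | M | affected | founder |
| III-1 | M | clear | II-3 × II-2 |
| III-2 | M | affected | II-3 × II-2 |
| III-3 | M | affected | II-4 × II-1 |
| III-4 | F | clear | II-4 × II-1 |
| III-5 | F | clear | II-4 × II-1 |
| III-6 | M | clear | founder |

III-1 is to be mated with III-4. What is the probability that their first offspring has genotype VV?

1/3

II-3 is clear so carries V and passed v to III-2 (vv), so II-3 is Vv.
II-2 is clear so carries V and passed v to III-2 (vv), so II-2 is Vv.
III-1 is a clear offspring of II-3 (Vv) × II-2 (Vv), whose cross gives 1/4 VV : 1/2 Vv : 1/4 vv; conditioning on being clear, III-1 is VV with probability 1/3, Vv with probability 2/3.
III-4 is clear so carries V and received v from II-4 (vv), so III-4 is Vv.
Summing over parental genotype combinations, P(offspring has genotype VV) = 1/3·1/2 + 2/3·1/4 = 1/3.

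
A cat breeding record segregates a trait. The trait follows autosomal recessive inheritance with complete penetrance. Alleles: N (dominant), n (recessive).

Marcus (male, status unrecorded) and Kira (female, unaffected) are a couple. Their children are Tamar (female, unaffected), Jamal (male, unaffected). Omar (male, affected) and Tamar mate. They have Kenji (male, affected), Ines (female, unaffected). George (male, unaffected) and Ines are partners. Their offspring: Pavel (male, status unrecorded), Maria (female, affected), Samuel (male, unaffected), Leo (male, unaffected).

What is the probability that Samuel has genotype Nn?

2/3

George is unaffected so carries N and passed n to Maria (nn), so George is Nn.
Ines is unaffected so carries N and received n from Omar (nn), so Ines is Nn.
Their cross gives offspring ratios 1/4 NN : 1/2 Nn : 1/4 nn. Conditioning on Samuel being unaffected, P(Nn) = 1/2 / 3/4 = 2/3.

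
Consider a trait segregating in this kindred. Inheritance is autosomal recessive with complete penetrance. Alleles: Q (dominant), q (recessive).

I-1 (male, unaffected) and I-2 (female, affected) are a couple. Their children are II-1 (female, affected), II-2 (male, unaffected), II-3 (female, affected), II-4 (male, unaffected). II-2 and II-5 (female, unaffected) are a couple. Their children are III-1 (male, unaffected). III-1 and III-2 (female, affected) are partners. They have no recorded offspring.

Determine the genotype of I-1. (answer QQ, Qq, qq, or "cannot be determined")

Qq

From phenotype alone, I-1 is QQ or Qq.
I-1 is unaffected so carries Q and passed q to II-1 (qq), so I-1 is Qq.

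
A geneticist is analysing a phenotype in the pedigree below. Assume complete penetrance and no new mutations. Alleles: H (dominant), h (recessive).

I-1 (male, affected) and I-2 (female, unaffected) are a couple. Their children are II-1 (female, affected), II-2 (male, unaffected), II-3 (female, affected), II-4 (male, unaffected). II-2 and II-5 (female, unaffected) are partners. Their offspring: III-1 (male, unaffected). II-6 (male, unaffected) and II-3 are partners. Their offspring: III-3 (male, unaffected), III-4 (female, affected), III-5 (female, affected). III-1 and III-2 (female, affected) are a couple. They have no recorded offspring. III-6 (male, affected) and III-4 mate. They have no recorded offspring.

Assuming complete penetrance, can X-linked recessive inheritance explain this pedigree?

Under X-linked recessive, III-3 (unaffected, male) cannot arise from II-6 (unaffected) × II-3 (affected).

No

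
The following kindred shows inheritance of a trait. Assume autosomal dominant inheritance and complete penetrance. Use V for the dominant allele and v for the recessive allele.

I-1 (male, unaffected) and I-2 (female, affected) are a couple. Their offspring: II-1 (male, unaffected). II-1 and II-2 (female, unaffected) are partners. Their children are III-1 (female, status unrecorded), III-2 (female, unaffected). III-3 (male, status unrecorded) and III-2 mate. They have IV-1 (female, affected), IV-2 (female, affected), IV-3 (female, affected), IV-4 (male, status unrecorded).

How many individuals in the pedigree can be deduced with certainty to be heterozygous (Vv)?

4

Obligate heterozygotes: I-2 is affected so carries V and passed v to II-1 (vv), so I-2 is Vv; IV-1 is affected so carries V and received v from III-2 (vv), so IV-1 is Vv; IV-2 is affected so carries V and received v from III-2 (vv), so IV-2 is Vv; IV-3 is affected so carries V and received v from III-2 (vv), so IV-3 is Vv.
Every other individual is either homozygous by phenotype or has at least one consistent homozygous assignment, so the count is 4.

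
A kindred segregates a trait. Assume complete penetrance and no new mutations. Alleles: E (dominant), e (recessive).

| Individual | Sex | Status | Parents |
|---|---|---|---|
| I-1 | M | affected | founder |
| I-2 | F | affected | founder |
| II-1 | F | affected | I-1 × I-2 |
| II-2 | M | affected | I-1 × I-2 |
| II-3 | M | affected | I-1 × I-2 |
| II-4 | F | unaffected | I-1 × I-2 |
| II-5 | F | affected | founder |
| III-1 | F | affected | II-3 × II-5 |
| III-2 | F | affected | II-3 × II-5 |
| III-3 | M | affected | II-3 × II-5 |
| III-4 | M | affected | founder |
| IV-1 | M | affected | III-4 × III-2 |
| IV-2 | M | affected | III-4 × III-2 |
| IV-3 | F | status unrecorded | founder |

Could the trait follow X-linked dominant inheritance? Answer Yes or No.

Under X-linked dominant, II-4 (unaffected, female) cannot arise from I-1 (affected) × I-2 (affected).

No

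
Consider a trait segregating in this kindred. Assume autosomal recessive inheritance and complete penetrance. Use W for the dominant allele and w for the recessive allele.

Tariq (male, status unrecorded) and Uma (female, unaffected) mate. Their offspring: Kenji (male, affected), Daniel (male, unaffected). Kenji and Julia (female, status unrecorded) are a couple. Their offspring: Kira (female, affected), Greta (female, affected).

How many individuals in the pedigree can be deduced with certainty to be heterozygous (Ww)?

1

Obligate heterozygotes: Uma is unaffected so carries W and passed w to Kenji (ww), so Uma is Ww.
Every other individual is either homozygous by phenotype or has at least one consistent homozygous assignment, so the count is 1.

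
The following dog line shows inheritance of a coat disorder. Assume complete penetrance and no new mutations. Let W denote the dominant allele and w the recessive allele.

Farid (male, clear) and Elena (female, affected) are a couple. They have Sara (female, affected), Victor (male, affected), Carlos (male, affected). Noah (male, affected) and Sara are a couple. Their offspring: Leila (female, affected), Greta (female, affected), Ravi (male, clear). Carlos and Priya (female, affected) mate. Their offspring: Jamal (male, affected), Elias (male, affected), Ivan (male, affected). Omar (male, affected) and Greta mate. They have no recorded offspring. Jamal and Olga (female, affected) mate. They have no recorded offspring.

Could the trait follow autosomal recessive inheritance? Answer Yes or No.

No

Under autosomal recessive, Ravi (clear, male) cannot arise from Noah (affected) × Sara (affected).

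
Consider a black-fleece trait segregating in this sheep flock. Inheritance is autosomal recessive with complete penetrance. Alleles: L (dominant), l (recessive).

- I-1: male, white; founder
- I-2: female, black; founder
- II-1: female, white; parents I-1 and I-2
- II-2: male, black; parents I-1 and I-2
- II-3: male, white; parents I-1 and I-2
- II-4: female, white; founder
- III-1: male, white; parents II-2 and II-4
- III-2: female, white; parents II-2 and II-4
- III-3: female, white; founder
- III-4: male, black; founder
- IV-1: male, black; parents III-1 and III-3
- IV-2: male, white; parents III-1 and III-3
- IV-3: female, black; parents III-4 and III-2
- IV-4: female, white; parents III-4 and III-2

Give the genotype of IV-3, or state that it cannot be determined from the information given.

ll

IV-3 is black, so IV-3 is ll.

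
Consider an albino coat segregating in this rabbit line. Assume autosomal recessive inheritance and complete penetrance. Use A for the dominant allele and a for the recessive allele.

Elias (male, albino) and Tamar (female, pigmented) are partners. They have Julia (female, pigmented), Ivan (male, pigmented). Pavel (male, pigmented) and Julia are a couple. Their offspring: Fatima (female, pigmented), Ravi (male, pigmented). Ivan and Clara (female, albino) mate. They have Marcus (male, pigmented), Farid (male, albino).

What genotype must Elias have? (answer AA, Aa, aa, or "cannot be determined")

aa

Elias is albino, so Elias is aa.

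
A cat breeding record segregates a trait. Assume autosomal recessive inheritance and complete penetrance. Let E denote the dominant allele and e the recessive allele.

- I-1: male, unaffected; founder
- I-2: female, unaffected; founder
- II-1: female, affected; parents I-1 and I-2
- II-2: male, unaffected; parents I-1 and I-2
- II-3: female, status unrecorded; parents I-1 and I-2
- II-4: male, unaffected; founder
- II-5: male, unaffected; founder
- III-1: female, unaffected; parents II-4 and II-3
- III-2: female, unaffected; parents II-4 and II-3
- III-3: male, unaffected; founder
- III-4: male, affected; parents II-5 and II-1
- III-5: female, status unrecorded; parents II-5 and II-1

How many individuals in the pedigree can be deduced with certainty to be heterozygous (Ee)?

3

Obligate heterozygotes: I-1 is unaffected so carries E and passed e to II-1 (ee), so I-1 is Ee; I-2 is unaffected so carries E and passed e to II-1 (ee), so I-2 is Ee; II-5 is unaffected so carries E and passed e to III-4 (ee), so II-5 is Ee.
Every other individual is either homozygous by phenotype or has at least one consistent homozygous assignment, so the count is 3.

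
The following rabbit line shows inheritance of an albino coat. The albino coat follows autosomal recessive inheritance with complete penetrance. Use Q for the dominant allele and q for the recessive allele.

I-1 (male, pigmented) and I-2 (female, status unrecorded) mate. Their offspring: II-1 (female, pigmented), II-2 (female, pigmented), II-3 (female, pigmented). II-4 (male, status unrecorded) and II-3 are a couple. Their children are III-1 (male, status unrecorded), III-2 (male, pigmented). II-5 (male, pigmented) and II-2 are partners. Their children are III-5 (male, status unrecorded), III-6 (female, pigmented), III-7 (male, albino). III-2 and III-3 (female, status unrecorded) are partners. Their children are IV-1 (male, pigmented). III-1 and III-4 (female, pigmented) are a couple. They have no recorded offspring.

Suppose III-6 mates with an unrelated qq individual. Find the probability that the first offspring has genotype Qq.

2/3

II-5 is pigmented so carries Q and passed q to III-7 (qq), so II-5 is Qq.
II-2 is pigmented so carries Q and passed q to III-7 (qq), so II-2 is Qq.
III-6 is a pigmented offspring of II-5 (Qq) × II-2 (Qq), whose cross gives 1/4 QQ : 1/2 Qq : 1/4 qq; conditioning on being pigmented, III-6 is QQ with probability 1/3, Qq with probability 2/3.
Summing over parental genotype combinations, P(offspring has genotype Qq) = 1/3·1 + 2/3·1/2 = 2/3.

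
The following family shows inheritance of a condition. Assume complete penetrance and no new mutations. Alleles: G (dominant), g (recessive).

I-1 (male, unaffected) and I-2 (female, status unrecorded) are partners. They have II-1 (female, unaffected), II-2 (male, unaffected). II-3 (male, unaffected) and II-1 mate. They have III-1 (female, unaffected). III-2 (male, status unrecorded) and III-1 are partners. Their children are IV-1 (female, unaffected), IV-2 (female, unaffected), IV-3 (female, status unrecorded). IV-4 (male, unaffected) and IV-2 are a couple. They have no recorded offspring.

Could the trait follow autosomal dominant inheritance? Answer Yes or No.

A consistent assignment under autosomal dominant exists: I-1 gg, I-2 Gg, II-1 gg, II-2 gg, II-3 gg, III-1 gg, III-2 Gg, IV-1 gg, IV-2 gg, IV-3 Gg, IV-4 gg.
In this assignment every recorded phenotype matches its genotype and every non-founder's genotype is obtainable from its parents' genotypes, so the pedigree is consistent.

Yes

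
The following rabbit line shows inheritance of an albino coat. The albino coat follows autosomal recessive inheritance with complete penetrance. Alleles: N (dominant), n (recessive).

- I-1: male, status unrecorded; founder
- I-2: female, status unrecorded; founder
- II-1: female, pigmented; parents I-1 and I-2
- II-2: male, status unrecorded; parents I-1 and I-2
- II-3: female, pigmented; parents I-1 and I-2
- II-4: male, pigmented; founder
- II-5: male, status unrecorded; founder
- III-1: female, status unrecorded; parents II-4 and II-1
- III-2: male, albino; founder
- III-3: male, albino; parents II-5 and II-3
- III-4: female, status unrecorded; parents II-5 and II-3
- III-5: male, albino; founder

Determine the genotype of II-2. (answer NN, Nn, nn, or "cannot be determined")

II-2's phenotype is unrecorded, and no parent or child forces a single allele at both positions; consistent genotype assignments exist with II-2 as NN or Nn or nn.

cannot be determined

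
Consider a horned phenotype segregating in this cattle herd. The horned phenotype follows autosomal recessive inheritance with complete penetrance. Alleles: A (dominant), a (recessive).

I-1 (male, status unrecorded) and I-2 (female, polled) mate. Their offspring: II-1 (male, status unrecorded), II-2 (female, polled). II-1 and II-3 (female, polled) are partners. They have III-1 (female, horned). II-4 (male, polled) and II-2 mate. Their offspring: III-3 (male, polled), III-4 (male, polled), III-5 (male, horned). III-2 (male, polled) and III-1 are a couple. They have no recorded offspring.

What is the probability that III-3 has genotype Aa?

2/3

II-4 is polled so carries A and passed a to III-5 (aa), so II-4 is Aa.
II-2 is polled so carries A and passed a to III-5 (aa), so II-2 is Aa.
Their cross gives offspring ratios 1/4 AA : 1/2 Aa : 1/4 aa. Conditioning on III-3 being polled, P(Aa) = 1/2 / 3/4 = 2/3.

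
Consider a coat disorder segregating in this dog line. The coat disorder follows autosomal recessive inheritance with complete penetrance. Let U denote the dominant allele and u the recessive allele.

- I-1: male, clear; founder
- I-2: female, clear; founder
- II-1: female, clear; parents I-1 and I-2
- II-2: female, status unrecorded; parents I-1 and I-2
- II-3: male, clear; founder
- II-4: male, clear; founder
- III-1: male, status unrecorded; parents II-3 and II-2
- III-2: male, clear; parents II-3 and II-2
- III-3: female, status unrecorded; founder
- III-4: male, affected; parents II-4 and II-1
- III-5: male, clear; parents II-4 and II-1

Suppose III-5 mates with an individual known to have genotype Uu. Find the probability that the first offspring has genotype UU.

1/3

II-4 is clear so carries U and passed u to III-4 (uu), so II-4 is Uu.
II-1 is clear so carries U and passed u to III-4 (uu), so II-1 is Uu.
III-5 is a clear offspring of II-4 (Uu) × II-1 (Uu), whose cross gives 1/4 UU : 1/2 Uu : 1/4 uu; conditioning on being clear, III-5 is UU with probability 1/3, Uu with probability 2/3.
Summing over parental genotype combinations, P(offspring has genotype UU) = 1/3·1/2 + 2/3·1/4 = 1/3.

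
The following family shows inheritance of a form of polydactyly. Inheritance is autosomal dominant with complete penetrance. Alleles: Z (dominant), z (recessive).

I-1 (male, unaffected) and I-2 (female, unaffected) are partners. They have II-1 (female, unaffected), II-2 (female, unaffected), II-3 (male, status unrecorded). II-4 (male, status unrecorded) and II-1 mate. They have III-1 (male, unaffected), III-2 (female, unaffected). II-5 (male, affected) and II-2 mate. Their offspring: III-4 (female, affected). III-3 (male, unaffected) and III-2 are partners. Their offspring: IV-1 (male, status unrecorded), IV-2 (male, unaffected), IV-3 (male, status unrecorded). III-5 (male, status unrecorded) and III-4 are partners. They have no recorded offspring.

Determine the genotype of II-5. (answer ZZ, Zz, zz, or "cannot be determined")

cannot be determined

II-5's phenotype allows ZZ or Zz, and no parent or child forces a single allele at both positions; consistent genotype assignments exist with II-5 as ZZ or Zz.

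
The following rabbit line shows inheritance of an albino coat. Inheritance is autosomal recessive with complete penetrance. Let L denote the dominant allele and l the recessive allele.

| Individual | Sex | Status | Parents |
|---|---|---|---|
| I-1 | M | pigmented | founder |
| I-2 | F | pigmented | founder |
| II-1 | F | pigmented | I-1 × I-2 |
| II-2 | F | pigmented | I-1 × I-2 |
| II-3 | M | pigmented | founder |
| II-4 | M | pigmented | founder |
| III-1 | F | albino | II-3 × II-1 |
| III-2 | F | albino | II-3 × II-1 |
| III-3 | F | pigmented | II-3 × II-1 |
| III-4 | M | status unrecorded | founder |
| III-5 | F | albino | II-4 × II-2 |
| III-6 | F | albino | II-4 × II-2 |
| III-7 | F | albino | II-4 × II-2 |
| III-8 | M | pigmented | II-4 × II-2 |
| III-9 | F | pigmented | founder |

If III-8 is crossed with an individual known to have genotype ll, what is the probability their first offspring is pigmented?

II-4 is pigmented so carries L and passed l to III-5 (ll), so II-4 is Ll.
II-2 is pigmented so carries L and passed l to III-5 (ll), so II-2 is Ll.
III-8 is a pigmented offspring of II-4 (Ll) × II-2 (Ll), whose cross gives 1/4 LL : 1/2 Ll : 1/4 ll; conditioning on being pigmented, III-8 is LL with probability 1/3, Ll with probability 2/3.
Summing over parental genotype combinations, P(offspring is pigmented) = 1/3·1 + 2/3·1/2 = 2/3.

2/3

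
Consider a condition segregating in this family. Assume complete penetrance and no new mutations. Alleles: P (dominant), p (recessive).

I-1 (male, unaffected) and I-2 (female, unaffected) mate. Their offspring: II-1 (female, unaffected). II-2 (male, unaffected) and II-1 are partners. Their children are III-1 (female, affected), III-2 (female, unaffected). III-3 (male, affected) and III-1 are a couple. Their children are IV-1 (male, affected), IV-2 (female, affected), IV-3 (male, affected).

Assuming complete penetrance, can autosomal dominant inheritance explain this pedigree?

Under autosomal dominant, III-1 (affected, female) cannot arise from II-2 (unaffected) × II-1 (unaffected).

No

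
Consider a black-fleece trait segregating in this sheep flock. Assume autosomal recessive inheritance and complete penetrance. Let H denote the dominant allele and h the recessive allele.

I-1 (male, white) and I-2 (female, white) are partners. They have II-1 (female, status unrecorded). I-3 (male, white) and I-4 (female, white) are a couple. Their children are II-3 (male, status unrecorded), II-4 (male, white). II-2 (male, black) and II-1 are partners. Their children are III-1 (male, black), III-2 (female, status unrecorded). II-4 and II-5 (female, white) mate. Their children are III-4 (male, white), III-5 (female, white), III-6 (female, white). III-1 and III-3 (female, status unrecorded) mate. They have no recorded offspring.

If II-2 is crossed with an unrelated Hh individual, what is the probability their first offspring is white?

1/2

II-2 is black, so II-2 is hh.
The cross gives 1/2 Hh : 1/2 hh, so P(offspring is white) = 1/2.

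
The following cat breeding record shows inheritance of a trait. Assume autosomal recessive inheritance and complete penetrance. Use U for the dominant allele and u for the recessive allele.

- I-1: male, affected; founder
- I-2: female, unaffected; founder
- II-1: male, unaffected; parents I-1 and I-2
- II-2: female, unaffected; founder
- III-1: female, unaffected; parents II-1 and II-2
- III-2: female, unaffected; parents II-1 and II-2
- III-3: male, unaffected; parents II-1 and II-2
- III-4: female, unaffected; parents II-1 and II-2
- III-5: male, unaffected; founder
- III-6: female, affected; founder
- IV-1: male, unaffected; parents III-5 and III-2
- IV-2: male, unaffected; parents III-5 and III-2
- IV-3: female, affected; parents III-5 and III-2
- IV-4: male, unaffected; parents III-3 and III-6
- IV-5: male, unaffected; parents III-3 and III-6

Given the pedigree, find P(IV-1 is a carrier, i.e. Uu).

2/3

III-5 is unaffected so carries U and passed u to IV-3 (uu), so III-5 is Uu.
III-2 is unaffected so carries U and passed u to IV-3 (uu), so III-2 is Uu.
Their cross gives offspring ratios 1/4 UU : 1/2 Uu : 1/4 uu. Conditioning on IV-1 being unaffected, P(Uu) = 1/2 / 3/4 = 2/3.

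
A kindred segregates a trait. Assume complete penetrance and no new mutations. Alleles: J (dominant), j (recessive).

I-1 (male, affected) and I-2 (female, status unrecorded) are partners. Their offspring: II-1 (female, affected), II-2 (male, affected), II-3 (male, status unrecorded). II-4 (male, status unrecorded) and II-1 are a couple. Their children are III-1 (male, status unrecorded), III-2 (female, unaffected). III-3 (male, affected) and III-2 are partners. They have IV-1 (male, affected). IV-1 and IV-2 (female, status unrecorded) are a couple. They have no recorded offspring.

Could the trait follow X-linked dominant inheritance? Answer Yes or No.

Under X-linked dominant, IV-1 (affected, male) cannot arise from III-3 (affected) × III-2 (unaffected).

No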